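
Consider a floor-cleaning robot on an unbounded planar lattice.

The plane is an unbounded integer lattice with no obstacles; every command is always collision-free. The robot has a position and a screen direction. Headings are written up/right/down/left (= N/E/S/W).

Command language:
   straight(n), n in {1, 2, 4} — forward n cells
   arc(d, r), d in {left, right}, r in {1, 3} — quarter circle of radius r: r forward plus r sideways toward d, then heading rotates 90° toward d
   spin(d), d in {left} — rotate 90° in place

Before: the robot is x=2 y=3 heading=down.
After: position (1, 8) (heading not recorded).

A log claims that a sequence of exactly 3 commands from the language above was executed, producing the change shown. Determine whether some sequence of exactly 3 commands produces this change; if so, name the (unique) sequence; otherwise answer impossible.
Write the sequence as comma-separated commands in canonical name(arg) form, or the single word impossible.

arc(right, 1), arc(right, 3), arc(right, 3)

key: order matters: swapping arc(right, 1) and arc(right, 3) lands elsewhere
initial: x=2 y=3 heading=down
[1] after arc(right, 1): x=1 y=2 heading=left
[2] after arc(right, 3): x=-2 y=5 heading=up
[3] after arc(right, 3): x=1 y=8 heading=right
all 512 alternatives checked — unique.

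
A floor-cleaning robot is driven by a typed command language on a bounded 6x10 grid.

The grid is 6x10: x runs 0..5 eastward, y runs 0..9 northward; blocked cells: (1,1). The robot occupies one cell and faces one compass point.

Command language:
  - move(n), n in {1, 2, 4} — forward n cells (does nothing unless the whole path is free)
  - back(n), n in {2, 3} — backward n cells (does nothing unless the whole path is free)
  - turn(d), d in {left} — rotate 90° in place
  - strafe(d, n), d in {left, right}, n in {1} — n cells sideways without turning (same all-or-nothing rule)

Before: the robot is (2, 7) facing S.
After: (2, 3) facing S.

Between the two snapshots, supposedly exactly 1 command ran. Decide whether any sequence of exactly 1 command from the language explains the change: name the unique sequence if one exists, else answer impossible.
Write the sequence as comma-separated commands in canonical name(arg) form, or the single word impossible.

move(4)

key: heading stays S — the single command does not turn
from: (2, 7) facing S
[1] after move(4): (2, 3) facing S
no rival 1-sequence matches.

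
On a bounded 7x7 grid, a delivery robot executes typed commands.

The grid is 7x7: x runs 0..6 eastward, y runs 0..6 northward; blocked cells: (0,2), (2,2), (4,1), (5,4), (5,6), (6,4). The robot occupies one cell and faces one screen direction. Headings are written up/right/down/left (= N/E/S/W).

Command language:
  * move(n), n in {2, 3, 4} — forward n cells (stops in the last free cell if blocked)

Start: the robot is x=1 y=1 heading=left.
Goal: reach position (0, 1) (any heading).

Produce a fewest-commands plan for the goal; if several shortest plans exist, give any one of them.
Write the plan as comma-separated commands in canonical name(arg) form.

initial: x=1 y=1 heading=left
t=1 move(2) ⇒ x=0 y=1 heading=left
shorter routes all fall short; 1 is best.

move(2)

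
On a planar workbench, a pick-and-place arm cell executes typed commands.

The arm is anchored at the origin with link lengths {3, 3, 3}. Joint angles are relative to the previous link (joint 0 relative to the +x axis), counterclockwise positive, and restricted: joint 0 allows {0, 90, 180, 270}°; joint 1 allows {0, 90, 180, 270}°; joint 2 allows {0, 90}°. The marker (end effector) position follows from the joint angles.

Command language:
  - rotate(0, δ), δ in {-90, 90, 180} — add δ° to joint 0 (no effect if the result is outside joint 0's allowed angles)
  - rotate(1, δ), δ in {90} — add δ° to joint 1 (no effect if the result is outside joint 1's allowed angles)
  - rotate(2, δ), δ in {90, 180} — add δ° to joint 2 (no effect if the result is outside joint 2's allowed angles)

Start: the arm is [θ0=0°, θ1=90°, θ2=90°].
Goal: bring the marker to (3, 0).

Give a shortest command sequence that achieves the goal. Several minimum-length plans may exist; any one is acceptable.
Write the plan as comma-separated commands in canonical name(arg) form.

rotate(0, -90)

start: [θ0=0°, θ1=90°, θ2=90°]
[1] after rotate(0, -90): [θ0=270°, θ1=90°, θ2=90°]
nothing shorter than 1 reaches the goal.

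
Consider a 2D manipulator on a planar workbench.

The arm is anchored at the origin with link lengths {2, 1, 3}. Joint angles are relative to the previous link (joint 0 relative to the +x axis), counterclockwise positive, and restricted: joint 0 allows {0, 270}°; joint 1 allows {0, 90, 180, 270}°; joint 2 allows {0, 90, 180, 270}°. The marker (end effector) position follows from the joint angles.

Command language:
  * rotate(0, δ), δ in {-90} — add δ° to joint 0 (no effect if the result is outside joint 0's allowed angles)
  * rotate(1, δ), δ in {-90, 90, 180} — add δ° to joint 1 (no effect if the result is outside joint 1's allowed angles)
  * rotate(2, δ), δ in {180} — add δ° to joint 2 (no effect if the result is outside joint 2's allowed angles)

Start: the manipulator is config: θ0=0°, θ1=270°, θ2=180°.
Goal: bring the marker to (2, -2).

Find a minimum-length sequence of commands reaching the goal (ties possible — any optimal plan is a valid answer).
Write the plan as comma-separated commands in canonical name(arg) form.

rotate(0, -90)

begin: config: θ0=0°, θ1=270°, θ2=180°
step 1 (rotate(0, -90)): config: θ0=270°, θ1=270°, θ2=180°
nothing shorter than 1 reaches the goal.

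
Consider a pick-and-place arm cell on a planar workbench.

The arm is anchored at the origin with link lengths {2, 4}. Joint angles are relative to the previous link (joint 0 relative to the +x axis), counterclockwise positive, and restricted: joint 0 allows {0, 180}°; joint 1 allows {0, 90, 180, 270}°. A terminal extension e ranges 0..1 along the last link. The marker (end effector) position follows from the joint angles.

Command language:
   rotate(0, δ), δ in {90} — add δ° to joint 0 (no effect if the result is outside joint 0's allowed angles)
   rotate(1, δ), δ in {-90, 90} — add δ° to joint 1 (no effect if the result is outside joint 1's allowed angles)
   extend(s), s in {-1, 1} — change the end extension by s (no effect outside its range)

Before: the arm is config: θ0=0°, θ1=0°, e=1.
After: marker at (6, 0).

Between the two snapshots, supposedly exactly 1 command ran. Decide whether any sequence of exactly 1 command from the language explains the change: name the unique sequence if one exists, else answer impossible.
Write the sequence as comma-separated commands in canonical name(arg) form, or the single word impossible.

start: config: θ0=0°, θ1=0°, e=1
[1] after extend(-1): config: θ0=0°, θ1=0°, e=0
uniquely the one of 5 1-step routes that fits.

extend(-1)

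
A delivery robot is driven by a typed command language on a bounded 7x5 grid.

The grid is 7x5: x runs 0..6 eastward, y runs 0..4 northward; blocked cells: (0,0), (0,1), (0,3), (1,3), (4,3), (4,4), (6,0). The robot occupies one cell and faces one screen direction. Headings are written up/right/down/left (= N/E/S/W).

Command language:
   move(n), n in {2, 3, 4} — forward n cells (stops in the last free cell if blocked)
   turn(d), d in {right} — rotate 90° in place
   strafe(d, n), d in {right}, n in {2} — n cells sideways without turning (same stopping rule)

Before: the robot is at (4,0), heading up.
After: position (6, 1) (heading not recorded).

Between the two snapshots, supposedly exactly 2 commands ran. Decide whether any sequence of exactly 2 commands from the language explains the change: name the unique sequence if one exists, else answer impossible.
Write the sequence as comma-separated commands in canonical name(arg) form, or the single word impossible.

impossible

all 25 sequences checked — none match.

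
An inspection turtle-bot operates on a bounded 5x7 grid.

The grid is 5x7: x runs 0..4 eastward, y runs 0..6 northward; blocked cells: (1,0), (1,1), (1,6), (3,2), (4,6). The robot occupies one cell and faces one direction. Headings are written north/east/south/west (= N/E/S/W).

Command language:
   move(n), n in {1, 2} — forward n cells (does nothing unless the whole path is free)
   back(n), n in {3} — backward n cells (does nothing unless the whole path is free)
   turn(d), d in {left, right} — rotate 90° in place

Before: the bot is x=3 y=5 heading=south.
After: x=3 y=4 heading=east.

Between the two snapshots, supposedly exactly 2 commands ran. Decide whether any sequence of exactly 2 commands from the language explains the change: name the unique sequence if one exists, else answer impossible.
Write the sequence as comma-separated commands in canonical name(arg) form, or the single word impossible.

key: position moved to (3,4) AND the heading swung to E — translation plus rotation needed
t0: x=3 y=5 heading=south
[1] after move(1): x=3 y=4 heading=south
[2] after turn(left): x=3 y=4 heading=east
all 25 alternatives checked — unique.

move(1), turn(left)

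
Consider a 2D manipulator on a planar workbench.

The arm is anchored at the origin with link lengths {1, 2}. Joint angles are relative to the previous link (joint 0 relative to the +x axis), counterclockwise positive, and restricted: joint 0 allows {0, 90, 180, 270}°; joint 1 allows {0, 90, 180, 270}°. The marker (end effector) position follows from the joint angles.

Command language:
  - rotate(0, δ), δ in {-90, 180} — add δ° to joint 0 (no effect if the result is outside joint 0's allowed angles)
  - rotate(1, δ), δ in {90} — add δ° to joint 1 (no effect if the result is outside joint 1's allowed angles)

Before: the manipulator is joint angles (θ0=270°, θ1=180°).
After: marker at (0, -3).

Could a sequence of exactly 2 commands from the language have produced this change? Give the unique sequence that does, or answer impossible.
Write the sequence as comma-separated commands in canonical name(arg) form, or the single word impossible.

rotate(1, 90), rotate(1, 90)

start: joint angles (θ0=270°, θ1=180°)
1. rotate(1, 90) → joint angles (θ0=270°, θ1=270°)
2. rotate(1, 90) → joint angles (θ0=270°, θ1=0°)
no other 2-command option fits: unique.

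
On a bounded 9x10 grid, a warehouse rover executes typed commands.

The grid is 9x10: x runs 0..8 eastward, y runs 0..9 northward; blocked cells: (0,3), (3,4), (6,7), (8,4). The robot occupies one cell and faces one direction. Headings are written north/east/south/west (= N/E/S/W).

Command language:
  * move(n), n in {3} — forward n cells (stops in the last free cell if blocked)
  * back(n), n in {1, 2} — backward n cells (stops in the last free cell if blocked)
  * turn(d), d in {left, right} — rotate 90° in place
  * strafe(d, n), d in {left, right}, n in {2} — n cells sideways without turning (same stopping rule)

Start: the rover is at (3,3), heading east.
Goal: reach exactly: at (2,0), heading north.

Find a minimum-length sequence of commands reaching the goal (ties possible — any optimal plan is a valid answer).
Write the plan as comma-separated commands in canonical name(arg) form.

begin: at (3,3), heading east
1. strafe(right, 2) → at (3,1), heading east
2. strafe(right, 2) → at (3,0), heading east
3. back(1) → at (2,0), heading east
4. turn(left) → at (2,0), heading north
shorter routes all fall short; 4 is best.

strafe(right, 2), strafe(right, 2), back(1), turn(left)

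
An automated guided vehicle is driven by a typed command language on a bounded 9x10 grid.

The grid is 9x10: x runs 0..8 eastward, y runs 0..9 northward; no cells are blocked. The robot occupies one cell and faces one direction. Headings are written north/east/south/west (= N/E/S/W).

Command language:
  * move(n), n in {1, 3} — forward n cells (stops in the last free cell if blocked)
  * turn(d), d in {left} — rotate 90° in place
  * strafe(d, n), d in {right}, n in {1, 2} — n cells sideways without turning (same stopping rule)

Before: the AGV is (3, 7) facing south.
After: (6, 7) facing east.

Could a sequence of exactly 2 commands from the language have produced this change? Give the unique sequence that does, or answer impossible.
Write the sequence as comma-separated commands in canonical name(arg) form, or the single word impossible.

key: position moved to (6,7) AND the heading swung to E — translation plus rotation needed
begin: (3, 7) facing south
[1] after turn(left): (3, 7) facing east
[2] after move(3): (6, 7) facing east
no other 2-command option fits: unique.

turn(left), move(3)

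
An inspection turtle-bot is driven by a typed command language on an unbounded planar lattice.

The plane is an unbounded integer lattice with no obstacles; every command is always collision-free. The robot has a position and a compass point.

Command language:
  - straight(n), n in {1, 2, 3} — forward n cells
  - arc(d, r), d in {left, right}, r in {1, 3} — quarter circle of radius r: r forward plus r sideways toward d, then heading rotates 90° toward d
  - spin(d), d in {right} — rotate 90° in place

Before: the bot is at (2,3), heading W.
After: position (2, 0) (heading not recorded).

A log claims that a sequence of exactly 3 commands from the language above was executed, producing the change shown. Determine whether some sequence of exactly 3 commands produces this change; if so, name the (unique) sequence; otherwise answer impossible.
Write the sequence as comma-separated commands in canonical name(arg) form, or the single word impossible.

from: at (2,3), heading W
t=1 arc(left, 1) ⇒ at (1,2), heading S
t=2 straight(1) ⇒ at (1,1), heading S
t=3 arc(left, 1) ⇒ at (2,0), heading E
no rival 3-sequence matches.

arc(left, 1), straight(1), arc(left, 1)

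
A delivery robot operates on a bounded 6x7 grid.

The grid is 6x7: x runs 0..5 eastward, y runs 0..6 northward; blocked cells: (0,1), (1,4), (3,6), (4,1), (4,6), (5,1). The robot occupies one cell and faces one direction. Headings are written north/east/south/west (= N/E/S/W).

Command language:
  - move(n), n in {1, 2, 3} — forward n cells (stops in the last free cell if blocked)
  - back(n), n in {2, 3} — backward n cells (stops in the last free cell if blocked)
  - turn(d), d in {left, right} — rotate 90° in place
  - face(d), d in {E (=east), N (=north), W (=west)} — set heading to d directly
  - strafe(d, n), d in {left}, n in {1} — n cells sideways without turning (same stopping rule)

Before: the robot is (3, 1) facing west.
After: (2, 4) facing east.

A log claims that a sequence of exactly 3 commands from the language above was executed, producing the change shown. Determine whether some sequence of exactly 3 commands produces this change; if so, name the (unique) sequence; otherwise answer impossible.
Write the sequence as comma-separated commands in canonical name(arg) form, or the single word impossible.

checked all 3-command options: none fits.

impossible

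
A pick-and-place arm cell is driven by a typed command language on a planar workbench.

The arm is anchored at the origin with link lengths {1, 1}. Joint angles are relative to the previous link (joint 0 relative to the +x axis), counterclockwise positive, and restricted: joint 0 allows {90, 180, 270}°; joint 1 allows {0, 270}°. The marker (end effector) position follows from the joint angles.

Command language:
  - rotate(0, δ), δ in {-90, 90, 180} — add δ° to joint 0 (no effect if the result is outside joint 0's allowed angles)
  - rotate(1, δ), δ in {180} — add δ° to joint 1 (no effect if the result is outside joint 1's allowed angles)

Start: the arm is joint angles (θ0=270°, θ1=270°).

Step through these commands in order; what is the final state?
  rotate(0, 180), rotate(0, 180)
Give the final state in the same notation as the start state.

initial: joint angles (θ0=270°, θ1=270°)
t=1 rotate(0, 180) ⇒ joint angles (θ0=90°, θ1=270°)
t=2 rotate(0, 180) ⇒ joint angles (θ0=270°, θ1=270°)

joint angles (θ0=270°, θ1=270°)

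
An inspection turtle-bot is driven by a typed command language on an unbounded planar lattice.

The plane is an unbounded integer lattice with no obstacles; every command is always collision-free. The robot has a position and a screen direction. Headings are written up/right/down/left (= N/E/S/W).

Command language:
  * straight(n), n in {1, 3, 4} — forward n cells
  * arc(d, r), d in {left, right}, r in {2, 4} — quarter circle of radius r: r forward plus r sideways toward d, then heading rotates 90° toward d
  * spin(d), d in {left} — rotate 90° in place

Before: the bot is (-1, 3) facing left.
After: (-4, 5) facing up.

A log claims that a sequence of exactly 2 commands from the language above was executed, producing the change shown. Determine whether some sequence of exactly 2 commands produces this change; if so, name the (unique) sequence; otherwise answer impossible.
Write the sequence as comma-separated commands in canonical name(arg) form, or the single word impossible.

straight(1), arc(right, 2)

key: running arc(right, 2) before straight(1) would end elsewhere — order is forced
from: (-1, 3) facing left
t=1 straight(1) ⇒ (-2, 3) facing left
t=2 arc(right, 2) ⇒ (-4, 5) facing up
all 64 alternatives checked — unique.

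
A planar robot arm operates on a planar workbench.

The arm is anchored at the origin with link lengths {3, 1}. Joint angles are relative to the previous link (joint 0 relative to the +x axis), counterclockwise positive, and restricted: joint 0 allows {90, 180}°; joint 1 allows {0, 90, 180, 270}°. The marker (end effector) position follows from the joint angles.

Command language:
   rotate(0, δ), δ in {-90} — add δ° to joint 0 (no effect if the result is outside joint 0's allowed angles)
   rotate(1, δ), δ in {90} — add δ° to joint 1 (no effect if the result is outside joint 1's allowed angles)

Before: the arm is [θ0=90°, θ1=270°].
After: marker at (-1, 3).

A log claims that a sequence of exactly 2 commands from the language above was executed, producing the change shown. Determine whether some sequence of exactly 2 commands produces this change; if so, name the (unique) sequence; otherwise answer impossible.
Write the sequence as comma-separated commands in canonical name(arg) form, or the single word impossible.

begin: [θ0=90°, θ1=270°]
t=1 rotate(1, 90) ⇒ [θ0=90°, θ1=0°]
t=2 rotate(1, 90) ⇒ [θ0=90°, θ1=90°]
no rival 2-sequence matches.

rotate(1, 90), rotate(1, 90)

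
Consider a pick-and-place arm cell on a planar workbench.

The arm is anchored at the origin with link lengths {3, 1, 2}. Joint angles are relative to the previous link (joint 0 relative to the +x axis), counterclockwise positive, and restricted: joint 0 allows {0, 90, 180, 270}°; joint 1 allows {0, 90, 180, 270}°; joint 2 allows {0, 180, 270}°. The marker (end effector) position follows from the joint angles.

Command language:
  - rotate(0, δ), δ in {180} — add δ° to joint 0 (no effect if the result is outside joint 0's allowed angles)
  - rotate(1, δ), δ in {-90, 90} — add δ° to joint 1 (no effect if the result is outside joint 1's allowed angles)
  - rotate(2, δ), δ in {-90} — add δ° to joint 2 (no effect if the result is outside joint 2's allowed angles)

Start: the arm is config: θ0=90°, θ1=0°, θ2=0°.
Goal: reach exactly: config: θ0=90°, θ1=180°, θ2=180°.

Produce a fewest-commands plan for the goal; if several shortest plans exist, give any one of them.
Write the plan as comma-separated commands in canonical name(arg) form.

t0: config: θ0=90°, θ1=0°, θ2=0°
t=1 rotate(2, -90) ⇒ config: θ0=90°, θ1=0°, θ2=270°
t=2 rotate(2, -90) ⇒ config: θ0=90°, θ1=0°, θ2=180°
t=3 rotate(1, -90) ⇒ config: θ0=90°, θ1=270°, θ2=180°
t=4 rotate(1, -90) ⇒ config: θ0=90°, θ1=180°, θ2=180°
minimal: 4 command(s), checked below 4.

rotate(2, -90), rotate(2, -90), rotate(1, -90), rotate(1, -90)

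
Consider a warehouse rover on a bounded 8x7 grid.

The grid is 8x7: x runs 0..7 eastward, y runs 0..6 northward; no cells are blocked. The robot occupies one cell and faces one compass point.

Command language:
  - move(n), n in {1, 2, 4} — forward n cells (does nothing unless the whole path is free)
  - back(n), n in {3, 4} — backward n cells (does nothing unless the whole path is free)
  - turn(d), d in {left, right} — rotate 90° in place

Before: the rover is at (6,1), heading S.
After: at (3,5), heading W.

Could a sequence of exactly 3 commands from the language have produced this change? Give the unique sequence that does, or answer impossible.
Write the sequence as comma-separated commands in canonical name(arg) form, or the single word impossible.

impossible

all 343 sequences checked — none match.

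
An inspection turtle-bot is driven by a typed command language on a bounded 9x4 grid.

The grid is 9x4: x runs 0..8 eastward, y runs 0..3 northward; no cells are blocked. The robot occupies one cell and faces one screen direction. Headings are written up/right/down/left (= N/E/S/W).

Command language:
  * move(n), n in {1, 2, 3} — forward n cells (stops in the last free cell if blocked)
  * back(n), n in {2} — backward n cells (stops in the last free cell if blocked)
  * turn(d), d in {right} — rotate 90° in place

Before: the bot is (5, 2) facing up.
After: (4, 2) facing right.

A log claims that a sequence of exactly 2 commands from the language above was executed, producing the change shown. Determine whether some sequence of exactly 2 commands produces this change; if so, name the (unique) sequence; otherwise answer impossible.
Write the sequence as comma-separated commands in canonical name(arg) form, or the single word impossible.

impossible

no 2-step route produces this change.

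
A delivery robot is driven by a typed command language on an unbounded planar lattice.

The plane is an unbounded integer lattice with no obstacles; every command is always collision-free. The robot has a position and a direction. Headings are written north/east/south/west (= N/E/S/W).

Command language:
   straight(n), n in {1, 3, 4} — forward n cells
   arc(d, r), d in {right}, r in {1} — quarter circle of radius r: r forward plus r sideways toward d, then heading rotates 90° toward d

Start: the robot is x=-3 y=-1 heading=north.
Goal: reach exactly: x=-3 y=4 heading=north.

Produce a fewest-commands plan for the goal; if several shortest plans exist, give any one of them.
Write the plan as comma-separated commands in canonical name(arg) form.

straight(1), straight(4)

begin: x=-3 y=-1 heading=north
1. straight(1) → x=-3 y=0 heading=north
2. straight(4) → x=-3 y=4 heading=north
no 1-step plan works, so 2 is optimal.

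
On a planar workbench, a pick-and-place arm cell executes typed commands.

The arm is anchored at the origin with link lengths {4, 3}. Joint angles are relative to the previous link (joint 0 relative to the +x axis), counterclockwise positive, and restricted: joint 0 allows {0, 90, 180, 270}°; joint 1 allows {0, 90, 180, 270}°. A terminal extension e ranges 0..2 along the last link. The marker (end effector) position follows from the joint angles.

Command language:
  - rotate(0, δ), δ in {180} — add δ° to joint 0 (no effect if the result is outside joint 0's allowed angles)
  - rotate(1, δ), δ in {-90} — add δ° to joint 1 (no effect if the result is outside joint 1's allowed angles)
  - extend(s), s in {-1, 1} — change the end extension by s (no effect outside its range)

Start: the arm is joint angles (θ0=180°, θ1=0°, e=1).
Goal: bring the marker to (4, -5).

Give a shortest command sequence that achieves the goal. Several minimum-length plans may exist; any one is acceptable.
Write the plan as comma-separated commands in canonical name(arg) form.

extend(1), rotate(1, -90), rotate(0, 180)

begin: joint angles (θ0=180°, θ1=0°, e=1)
step 1 (extend(1)): joint angles (θ0=180°, θ1=0°, e=2)
step 2 (rotate(1, -90)): joint angles (θ0=180°, θ1=270°, e=2)
step 3 (rotate(0, 180)): joint angles (θ0=0°, θ1=270°, e=2)
nothing shorter than 3 reaches the goal.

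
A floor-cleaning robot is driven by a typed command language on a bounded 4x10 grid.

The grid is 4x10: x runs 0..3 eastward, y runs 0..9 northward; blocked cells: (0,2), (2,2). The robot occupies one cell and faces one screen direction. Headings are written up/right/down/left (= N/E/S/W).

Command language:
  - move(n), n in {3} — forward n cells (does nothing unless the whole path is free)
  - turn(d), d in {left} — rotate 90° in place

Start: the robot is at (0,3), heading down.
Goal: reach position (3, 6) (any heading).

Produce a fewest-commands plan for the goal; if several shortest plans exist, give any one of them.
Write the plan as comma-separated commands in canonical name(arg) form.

turn(left), move(3), turn(left), move(3)

begin: at (0,3), heading down
1. turn(left) → at (0,3), heading right
2. move(3) → at (3,3), heading right
3. turn(left) → at (3,3), heading up
4. move(3) → at (3,6), heading up
nothing shorter than 4 reaches the goal.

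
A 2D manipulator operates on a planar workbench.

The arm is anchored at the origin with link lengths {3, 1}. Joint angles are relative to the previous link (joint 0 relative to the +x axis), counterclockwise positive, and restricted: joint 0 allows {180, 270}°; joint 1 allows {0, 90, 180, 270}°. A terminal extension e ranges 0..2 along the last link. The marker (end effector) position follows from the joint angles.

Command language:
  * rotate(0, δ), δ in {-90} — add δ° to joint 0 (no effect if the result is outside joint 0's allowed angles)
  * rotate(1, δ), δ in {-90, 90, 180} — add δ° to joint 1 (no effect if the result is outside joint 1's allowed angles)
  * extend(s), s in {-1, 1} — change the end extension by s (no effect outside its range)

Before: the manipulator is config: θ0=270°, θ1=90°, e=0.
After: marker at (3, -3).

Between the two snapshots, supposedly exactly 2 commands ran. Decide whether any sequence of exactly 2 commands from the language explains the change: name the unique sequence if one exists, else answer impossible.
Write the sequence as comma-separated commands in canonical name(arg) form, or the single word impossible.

extend(1), extend(1)

start: config: θ0=270°, θ1=90°, e=0
[1] after extend(1): config: θ0=270°, θ1=90°, e=1
[2] after extend(1): config: θ0=270°, θ1=90°, e=2
all 36 alternatives checked — unique.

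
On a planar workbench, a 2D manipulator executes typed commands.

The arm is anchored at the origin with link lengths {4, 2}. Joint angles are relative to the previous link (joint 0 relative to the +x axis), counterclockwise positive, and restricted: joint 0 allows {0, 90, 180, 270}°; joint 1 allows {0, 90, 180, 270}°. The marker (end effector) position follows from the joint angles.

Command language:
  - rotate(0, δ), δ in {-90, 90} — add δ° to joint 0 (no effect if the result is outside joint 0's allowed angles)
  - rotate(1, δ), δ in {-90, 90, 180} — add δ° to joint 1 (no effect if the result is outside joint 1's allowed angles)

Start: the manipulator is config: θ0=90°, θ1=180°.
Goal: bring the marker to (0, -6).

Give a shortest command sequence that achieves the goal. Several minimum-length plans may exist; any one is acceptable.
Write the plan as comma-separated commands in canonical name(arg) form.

rotate(0, -90), rotate(0, -90), rotate(1, 180)

start: config: θ0=90°, θ1=180°
[1] after rotate(0, -90): config: θ0=0°, θ1=180°
[2] after rotate(0, -90): config: θ0=270°, θ1=180°
[3] after rotate(1, 180): config: θ0=270°, θ1=0°
shorter routes all fall short; 3 is best.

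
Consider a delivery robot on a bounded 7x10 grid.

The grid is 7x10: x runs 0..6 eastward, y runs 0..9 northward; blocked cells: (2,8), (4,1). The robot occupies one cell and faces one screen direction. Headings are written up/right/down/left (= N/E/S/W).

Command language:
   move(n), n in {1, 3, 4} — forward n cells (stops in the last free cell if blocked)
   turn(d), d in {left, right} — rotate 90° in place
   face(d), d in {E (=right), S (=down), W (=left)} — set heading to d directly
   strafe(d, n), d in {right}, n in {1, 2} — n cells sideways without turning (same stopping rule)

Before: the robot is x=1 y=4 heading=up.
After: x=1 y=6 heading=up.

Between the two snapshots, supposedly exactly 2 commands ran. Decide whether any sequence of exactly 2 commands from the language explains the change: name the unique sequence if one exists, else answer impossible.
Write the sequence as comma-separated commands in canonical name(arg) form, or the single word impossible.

key: heading stays N — no command in the sequence turns
start: x=1 y=4 heading=up
step 1 (move(1)): x=1 y=5 heading=up
step 2 (move(1)): x=1 y=6 heading=up
uniquely the one of 100 2-step routes that fits.

move(1), move(1)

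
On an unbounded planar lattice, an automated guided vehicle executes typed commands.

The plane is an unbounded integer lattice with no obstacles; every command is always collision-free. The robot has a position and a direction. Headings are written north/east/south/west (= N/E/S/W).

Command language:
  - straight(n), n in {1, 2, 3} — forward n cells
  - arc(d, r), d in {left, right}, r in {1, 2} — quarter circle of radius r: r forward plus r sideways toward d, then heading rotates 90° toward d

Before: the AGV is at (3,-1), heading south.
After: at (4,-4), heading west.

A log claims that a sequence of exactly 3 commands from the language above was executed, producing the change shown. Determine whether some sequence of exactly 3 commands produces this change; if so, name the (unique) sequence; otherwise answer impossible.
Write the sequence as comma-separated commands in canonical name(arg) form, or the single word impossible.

arc(left, 1), arc(right, 1), arc(right, 1)

key: order matters: swapping arc(left, 1) and arc(right, 1) lands elsewhere
initial: at (3,-1), heading south
t=1 arc(left, 1) ⇒ at (4,-2), heading east
t=2 arc(right, 1) ⇒ at (5,-3), heading south
t=3 arc(right, 1) ⇒ at (4,-4), heading west
no other 3-command option fits: unique.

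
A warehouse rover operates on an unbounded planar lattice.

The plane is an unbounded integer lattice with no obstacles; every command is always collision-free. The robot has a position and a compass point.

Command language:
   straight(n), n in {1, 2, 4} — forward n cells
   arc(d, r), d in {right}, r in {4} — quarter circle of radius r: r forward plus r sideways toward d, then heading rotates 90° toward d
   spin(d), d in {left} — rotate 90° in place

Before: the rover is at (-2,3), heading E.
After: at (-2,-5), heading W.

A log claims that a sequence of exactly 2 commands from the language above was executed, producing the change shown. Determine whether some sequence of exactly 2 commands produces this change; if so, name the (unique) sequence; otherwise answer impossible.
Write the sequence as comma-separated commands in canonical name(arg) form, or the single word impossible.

key: position moved to (-2,-5) AND the heading swung to W — translation plus rotation needed
t0: at (-2,3), heading E
1. arc(right, 4) → at (2,-1), heading S
2. arc(right, 4) → at (-2,-5), heading W
no rival 2-sequence matches.

arc(right, 4), arc(right, 4)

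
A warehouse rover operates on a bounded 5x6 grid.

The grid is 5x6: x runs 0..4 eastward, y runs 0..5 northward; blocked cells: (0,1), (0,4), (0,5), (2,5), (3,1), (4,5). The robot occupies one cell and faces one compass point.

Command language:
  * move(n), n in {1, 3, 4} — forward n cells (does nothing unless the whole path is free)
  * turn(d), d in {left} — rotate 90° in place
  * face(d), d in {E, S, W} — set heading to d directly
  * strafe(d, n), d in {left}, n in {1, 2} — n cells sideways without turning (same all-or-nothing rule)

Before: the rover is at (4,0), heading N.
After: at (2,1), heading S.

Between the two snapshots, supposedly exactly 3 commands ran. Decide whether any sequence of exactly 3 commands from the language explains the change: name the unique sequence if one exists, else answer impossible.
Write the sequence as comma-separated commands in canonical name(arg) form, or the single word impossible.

strafe(left, 2), move(1), face(S)

key: order matters: swapping strafe(left, 2) and face(S) lands elsewhere
initial: at (4,0), heading N
step 1 (strafe(left, 2)): at (2,0), heading N
step 2 (move(1)): at (2,1), heading N
step 3 (face(S)): at (2,1), heading S
uniquely the one of 729 3-step routes that fits.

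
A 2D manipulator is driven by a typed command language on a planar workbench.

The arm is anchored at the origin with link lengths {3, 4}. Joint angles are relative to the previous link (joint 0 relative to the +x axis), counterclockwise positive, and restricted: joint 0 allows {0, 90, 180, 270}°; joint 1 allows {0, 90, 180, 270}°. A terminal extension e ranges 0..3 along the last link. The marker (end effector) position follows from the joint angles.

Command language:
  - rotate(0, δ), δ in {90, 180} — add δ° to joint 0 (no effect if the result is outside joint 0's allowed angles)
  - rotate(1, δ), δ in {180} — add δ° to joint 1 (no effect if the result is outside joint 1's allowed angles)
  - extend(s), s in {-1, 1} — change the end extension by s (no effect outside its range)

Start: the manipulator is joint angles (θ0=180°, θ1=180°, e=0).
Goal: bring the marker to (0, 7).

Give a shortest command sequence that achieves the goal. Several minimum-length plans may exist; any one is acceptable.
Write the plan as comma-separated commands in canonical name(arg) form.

rotate(0, 90), rotate(0, 180), rotate(1, 180)

start: joint angles (θ0=180°, θ1=180°, e=0)
t=1 rotate(0, 90) ⇒ joint angles (θ0=270°, θ1=180°, e=0)
t=2 rotate(0, 180) ⇒ joint angles (θ0=90°, θ1=180°, e=0)
t=3 rotate(1, 180) ⇒ joint angles (θ0=90°, θ1=0°, e=0)
nothing shorter than 3 reaches the goal.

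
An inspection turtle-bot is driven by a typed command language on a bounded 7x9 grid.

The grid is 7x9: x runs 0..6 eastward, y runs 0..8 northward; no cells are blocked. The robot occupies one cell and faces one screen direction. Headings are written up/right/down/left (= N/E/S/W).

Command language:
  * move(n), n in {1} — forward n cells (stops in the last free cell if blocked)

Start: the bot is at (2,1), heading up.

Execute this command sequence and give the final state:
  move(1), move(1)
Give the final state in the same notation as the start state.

at (2,3), heading up

from: at (2,1), heading up
[1] after move(1): at (2,2), heading up
[2] after move(1): at (2,3), heading up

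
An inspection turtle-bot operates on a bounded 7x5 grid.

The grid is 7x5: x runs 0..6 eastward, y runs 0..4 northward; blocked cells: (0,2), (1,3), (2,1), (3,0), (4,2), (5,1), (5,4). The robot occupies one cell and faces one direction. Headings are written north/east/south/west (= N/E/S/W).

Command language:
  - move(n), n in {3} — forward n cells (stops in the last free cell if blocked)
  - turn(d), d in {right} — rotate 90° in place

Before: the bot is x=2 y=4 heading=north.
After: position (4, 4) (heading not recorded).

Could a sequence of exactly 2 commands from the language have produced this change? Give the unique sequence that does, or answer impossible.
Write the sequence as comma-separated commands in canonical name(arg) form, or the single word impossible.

turn(right), move(3)

key: running move(3) before turn(right) would end elsewhere — order is forced
t0: x=2 y=4 heading=north
[1] after turn(right): x=2 y=4 heading=east
[2] after move(3): x=4 y=4 heading=east
uniquely the one of 4 2-step routes that fits.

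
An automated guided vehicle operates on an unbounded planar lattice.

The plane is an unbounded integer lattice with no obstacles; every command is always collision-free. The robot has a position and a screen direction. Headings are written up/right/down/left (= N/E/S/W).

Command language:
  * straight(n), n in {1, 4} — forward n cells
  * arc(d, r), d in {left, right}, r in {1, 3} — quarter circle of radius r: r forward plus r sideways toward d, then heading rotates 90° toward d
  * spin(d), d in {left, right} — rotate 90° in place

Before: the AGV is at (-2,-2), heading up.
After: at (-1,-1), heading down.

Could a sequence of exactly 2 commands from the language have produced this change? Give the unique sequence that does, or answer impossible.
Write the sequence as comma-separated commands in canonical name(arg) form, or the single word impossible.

arc(right, 1), spin(right)

key: order matters: swapping arc(right, 1) and spin(right) lands elsewhere
t0: at (-2,-2), heading up
step 1 (arc(right, 1)): at (-1,-1), heading right
step 2 (spin(right)): at (-1,-1), heading down
all 64 alternatives checked — unique.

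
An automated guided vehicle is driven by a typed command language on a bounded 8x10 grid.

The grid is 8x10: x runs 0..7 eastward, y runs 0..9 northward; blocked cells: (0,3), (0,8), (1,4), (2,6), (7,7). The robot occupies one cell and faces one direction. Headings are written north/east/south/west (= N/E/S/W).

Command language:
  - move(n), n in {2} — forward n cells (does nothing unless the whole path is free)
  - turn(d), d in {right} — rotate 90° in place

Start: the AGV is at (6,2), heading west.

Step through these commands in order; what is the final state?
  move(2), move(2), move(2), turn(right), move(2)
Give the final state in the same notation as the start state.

at (0,2), heading north

start: at (6,2), heading west
[1] after move(2): at (4,2), heading west
[2] after move(2): at (2,2), heading west
[3] after move(2): at (0,2), heading west
[4] after turn(right): at (0,2), heading north
[5] after move(2): at (0,2), heading north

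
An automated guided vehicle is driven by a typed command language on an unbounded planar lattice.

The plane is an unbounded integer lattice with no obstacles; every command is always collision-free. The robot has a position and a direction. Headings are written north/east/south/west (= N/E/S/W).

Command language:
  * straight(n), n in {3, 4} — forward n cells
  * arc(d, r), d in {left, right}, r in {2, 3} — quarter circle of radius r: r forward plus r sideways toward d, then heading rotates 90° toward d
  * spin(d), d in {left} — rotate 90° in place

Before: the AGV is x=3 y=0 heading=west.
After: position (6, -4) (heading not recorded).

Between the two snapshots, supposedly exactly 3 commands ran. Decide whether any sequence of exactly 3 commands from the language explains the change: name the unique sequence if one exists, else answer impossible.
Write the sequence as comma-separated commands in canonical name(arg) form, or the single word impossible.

key: order matters: swapping arc(left, 2) and straight(3) lands elsewhere
from: x=3 y=0 heading=west
t=1 arc(left, 2) ⇒ x=1 y=-2 heading=south
t=2 arc(left, 2) ⇒ x=3 y=-4 heading=east
t=3 straight(3) ⇒ x=6 y=-4 heading=east
uniquely the one of 343 3-step routes that fits.

arc(left, 2), arc(left, 2), straight(3)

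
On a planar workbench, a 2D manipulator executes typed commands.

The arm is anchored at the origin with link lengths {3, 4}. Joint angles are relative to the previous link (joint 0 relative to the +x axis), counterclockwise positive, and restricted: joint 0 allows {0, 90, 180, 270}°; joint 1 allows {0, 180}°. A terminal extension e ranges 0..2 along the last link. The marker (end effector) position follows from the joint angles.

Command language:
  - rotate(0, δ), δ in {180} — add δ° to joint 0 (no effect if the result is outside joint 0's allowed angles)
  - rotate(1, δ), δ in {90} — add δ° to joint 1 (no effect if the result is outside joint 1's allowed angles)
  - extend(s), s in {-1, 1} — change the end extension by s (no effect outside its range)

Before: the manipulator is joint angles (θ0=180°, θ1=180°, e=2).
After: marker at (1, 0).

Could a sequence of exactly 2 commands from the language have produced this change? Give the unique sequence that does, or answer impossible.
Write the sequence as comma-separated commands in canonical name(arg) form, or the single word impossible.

extend(-1), extend(-1)

from: joint angles (θ0=180°, θ1=180°, e=2)
1. extend(-1) → joint angles (θ0=180°, θ1=180°, e=1)
2. extend(-1) → joint angles (θ0=180°, θ1=180°, e=0)
all 16 alternatives checked — unique.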